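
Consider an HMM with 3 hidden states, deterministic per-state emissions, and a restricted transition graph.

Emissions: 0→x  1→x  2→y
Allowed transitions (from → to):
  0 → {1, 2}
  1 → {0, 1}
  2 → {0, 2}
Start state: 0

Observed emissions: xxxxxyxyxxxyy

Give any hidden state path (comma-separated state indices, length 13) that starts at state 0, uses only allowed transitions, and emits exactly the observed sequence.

0,1,1,1,0,2,0,2,0,1,0,2,2

  t0 'x' -> {0,1}, take 0 (start)
  t1 'x' -> {0,1}, take 1 (0->1 ok)
  t2 'x' -> {0,1}, take 1 (1->1 ok)
  t3 'x' -> {0,1}, take 1 (1->1 ok)
  t4 'x' -> {0,1}, take 0 (1->0 ok)
  t5 'y' -> {2}, take 2 (0->2 ok)
  t6 'x' -> {0,1}, take 0 (2->0 ok)
  t7 'y' -> {2}, take 2 (0->2 ok)
  t8 'x' -> {0,1}, take 0 (2->0 ok)
  t9 'x' -> {0,1}, take 1 (0->1 ok)
  t10 'x' -> {0,1}, take 0 (1->0 ok)
  t11 'y' -> {2}, take 2 (0->2 ok)
  t12 'y' -> {2}, take 2 (2->2 ok)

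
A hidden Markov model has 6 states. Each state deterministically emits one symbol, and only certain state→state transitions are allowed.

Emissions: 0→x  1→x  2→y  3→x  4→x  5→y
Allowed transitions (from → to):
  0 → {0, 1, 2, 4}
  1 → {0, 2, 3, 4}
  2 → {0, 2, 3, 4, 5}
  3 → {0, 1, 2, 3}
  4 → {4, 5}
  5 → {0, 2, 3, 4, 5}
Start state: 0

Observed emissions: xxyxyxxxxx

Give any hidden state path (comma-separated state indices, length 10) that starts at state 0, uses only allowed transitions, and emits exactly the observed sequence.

0,1,2,0,2,3,3,1,0,0

  [0] x  {0,1,3,4}  => 0  start
  [1] x  {0,1,3,4}  => 1  0->1 ok
  [2] y  {2,5}  => 2  1->2 ok
  [3] x  {0,1,3,4}  => 0  2->0 ok
  [4] y  {2,5}  => 2  0->2 ok
  [5] x  {0,1,3,4}  => 3  2->3 ok
  [6] x  {0,1,3,4}  => 3  3->3 ok
  [7] x  {0,1,3,4}  => 1  3->1 ok
  [8] x  {0,1,3,4}  => 0  1->0 ok
  [9] x  {0,1,3,4}  => 0  0->0 ok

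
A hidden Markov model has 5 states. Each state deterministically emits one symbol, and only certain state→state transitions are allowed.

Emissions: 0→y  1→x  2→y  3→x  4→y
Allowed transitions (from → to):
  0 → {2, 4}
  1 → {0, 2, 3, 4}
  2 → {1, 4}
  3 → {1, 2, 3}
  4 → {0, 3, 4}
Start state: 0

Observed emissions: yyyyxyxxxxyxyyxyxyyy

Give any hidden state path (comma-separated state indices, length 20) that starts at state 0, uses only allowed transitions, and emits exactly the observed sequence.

  pos 0: y in {0,2,4}, choose 0; start
  pos 1: y in {0,2,4}, choose 2; 0->2 ok
  pos 2: y in {0,2,4}, choose 4; 2->4 ok
  pos 3: y in {0,2,4}, choose 4; 4->4 ok
  pos 4: x in {1,3}, choose 3; 4->3 ok
  pos 5: y in {0,2,4}, choose 2; 3->2 ok
  pos 6: x in {1,3}, choose 1; 2->1 ok
  pos 7: x in {1,3}, choose 3; 1->3 ok
  pos 8: x in {1,3}, choose 1; 3->1 ok
  pos 9: x in {1,3}, choose 3; 1->3 ok
  pos 10: y in {0,2,4}, choose 2; 3->2 ok
  pos 11: x in {1,3}, choose 1; 2->1 ok
  pos 12: y in {0,2,4}, choose 4; 1->4 ok
  pos 13: y in {0,2,4}, choose 4; 4->4 ok
  pos 14: x in {1,3}, choose 3; 4->3 ok
  pos 15: y in {0,2,4}, choose 2; 3->2 ok
  pos 16: x in {1,3}, choose 1; 2->1 ok
  pos 17: y in {0,2,4}, choose 2; 1->2 ok
  pos 18: y in {0,2,4}, choose 4; 2->4 ok
  pos 19: y in {0,2,4}, choose 4; 4->4 ok

0,2,4,4,3,2,1,3,1,3,2,1,4,4,3,2,1,2,4,4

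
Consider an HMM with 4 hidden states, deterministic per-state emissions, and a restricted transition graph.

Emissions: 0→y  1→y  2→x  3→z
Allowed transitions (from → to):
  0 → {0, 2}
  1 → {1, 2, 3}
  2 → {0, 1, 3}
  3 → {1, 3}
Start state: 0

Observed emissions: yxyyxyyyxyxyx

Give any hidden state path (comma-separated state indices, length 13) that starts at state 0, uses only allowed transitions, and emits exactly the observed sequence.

  [0] y  {0,1}  => 0  start
  [1] x  {2}  => 2  0->2 ok
  [2] y  {0,1}  => 0  2->0 ok
  [3] y  {0,1}  => 0  0->0 ok
  [4] x  {2}  => 2  0->2 ok
  [5] y  {0,1}  => 1  2->1 ok
  [6] y  {0,1}  => 1  1->1 ok
  [7] y  {0,1}  => 1  1->1 ok
  [8] x  {2}  => 2  1->2 ok
  [9] y  {0,1}  => 1  2->1 ok
  [10] x  {2}  => 2  1->2 ok
  [11] y  {0,1}  => 1  2->1 ok
  [12] x  {2}  => 2  1->2 ok

0,2,0,0,2,1,1,1,2,1,2,1,2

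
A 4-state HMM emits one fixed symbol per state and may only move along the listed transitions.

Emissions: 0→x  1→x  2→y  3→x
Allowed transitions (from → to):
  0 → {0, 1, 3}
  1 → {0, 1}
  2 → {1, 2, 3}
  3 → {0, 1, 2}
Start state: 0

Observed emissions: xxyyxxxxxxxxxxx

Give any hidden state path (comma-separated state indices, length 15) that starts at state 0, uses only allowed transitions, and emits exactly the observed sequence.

0,3,2,2,1,0,3,1,0,1,0,1,0,0,1

  t0 'x' -> {0,1,3}, take 0 (start)
  t1 'x' -> {0,1,3}, take 3 (0->3 ok)
  t2 'y' -> {2}, take 2 (3->2 ok)
  t3 'y' -> {2}, take 2 (2->2 ok)
  t4 'x' -> {0,1,3}, take 1 (2->1 ok)
  t5 'x' -> {0,1,3}, take 0 (1->0 ok)
  t6 'x' -> {0,1,3}, take 3 (0->3 ok)
  t7 'x' -> {0,1,3}, take 1 (3->1 ok)
  t8 'x' -> {0,1,3}, take 0 (1->0 ok)
  t9 'x' -> {0,1,3}, take 1 (0->1 ok)
  t10 'x' -> {0,1,3}, take 0 (1->0 ok)
  t11 'x' -> {0,1,3}, take 1 (0->1 ok)
  t12 'x' -> {0,1,3}, take 0 (1->0 ok)
  t13 'x' -> {0,1,3}, take 0 (0->0 ok)
  t14 'x' -> {0,1,3}, take 1 (0->1 ok)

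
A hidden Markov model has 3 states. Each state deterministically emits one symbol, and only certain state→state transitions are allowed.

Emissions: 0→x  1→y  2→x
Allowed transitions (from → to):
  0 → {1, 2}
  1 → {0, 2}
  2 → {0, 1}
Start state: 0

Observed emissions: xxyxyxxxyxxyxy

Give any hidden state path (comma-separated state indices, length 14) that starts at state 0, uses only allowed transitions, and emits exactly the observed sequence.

  t0 'x' -> {0,2}, take 0 (start)
  t1 'x' -> {0,2}, take 2 (0->2 ok)
  t2 'y' -> {1}, take 1 (2->1 ok)
  t3 'x' -> {0,2}, take 2 (1->2 ok)
  t4 'y' -> {1}, take 1 (2->1 ok)
  t5 'x' -> {0,2}, take 2 (1->2 ok)
  t6 'x' -> {0,2}, take 0 (2->0 ok)
  t7 'x' -> {0,2}, take 2 (0->2 ok)
  t8 'y' -> {1}, take 1 (2->1 ok)
  t9 'x' -> {0,2}, take 2 (1->2 ok)
  t10 'x' -> {0,2}, take 0 (2->0 ok)
  t11 'y' -> {1}, take 1 (0->1 ok)
  t12 'x' -> {0,2}, take 2 (1->2 ok)
  t13 'y' -> {1}, take 1 (2->1 ok)

0,2,1,2,1,2,0,2,1,2,0,1,2,1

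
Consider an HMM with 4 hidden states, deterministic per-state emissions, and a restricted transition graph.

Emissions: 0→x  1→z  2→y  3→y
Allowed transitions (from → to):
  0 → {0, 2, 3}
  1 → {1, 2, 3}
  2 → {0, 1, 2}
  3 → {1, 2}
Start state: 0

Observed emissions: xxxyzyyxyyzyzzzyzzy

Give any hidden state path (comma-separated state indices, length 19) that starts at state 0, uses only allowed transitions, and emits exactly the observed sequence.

  0: obs=x cand={0} pick 0 [start]
  1: obs=x cand={0} pick 0 [0->0 ok]
  2: obs=x cand={0} pick 0 [0->0 ok]
  3: obs=y cand={2,3} pick 3 [0->3 ok]
  4: obs=z cand={1} pick 1 [3->1 ok]
  5: obs=y cand={2,3} pick 2 [1->2 ok]
  6: obs=y cand={2,3} pick 2 [2->2 ok]
  7: obs=x cand={0} pick 0 [2->0 ok]
  8: obs=y cand={2,3} pick 3 [0->3 ok]
  9: obs=y cand={2,3} pick 2 [3->2 ok]
  10: obs=z cand={1} pick 1 [2->1 ok]
  11: obs=y cand={2,3} pick 3 [1->3 ok]
  12: obs=z cand={1} pick 1 [3->1 ok]
  13: obs=z cand={1} pick 1 [1->1 ok]
  14: obs=z cand={1} pick 1 [1->1 ok]
  15: obs=y cand={2,3} pick 3 [1->3 ok]
  16: obs=z cand={1} pick 1 [3->1 ok]
  17: obs=z cand={1} pick 1 [1->1 ok]
  18: obs=y cand={2,3} pick 2 [1->2 ok]

0,0,0,3,1,2,2,0,3,2,1,3,1,1,1,3,1,1,2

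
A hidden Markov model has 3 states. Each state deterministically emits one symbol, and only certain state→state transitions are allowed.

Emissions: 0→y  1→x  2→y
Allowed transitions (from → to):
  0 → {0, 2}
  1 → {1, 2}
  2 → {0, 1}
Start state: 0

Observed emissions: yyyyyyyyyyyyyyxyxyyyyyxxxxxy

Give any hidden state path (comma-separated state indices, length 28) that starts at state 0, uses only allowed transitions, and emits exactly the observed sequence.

0,0,0,2,0,2,0,2,0,0,0,2,0,2,1,2,1,2,0,0,0,2,1,1,1,1,1,2

  0: obs=y cand={0,2} pick 0 [start]
  1: obs=y cand={0,2} pick 0 [0->0 ok]
  2: obs=y cand={0,2} pick 0 [0->0 ok]
  3: obs=y cand={0,2} pick 2 [0->2 ok]
  4: obs=y cand={0,2} pick 0 [2->0 ok]
  5: obs=y cand={0,2} pick 2 [0->2 ok]
  6: obs=y cand={0,2} pick 0 [2->0 ok]
  7: obs=y cand={0,2} pick 2 [0->2 ok]
  8: obs=y cand={0,2} pick 0 [2->0 ok]
  9: obs=y cand={0,2} pick 0 [0->0 ok]
  10: obs=y cand={0,2} pick 0 [0->0 ok]
  11: obs=y cand={0,2} pick 2 [0->2 ok]
  12: obs=y cand={0,2} pick 0 [2->0 ok]
  13: obs=y cand={0,2} pick 2 [0->2 ok]
  14: obs=x cand={1} pick 1 [2->1 ok]
  15: obs=y cand={0,2} pick 2 [1->2 ok]
  16: obs=x cand={1} pick 1 [2->1 ok]
  17: obs=y cand={0,2} pick 2 [1->2 ok]
  18: obs=y cand={0,2} pick 0 [2->0 ok]
  19: obs=y cand={0,2} pick 0 [0->0 ok]
  20: obs=y cand={0,2} pick 0 [0->0 ok]
  21: obs=y cand={0,2} pick 2 [0->2 ok]
  22: obs=x cand={1} pick 1 [2->1 ok]
  23: obs=x cand={1} pick 1 [1->1 ok]
  24: obs=x cand={1} pick 1 [1->1 ok]
  25: obs=x cand={1} pick 1 [1->1 ok]
  26: obs=x cand={1} pick 1 [1->1 ok]
  27: obs=y cand={0,2} pick 2 [1->2 ok]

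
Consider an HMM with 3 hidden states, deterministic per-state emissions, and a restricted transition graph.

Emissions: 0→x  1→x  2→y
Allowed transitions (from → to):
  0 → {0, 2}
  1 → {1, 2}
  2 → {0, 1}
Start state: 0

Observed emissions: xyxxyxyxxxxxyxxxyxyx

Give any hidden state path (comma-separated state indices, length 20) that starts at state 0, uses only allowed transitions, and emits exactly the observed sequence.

0,2,1,1,2,0,2,0,0,0,0,0,2,1,1,1,2,0,2,1

  0: obs=x cand={0,1} pick 0 [start]
  1: obs=y cand={2} pick 2 [0->2 ok]
  2: obs=x cand={0,1} pick 1 [2->1 ok]
  3: obs=x cand={0,1} pick 1 [1->1 ok]
  4: obs=y cand={2} pick 2 [1->2 ok]
  5: obs=x cand={0,1} pick 0 [2->0 ok]
  6: obs=y cand={2} pick 2 [0->2 ok]
  7: obs=x cand={0,1} pick 0 [2->0 ok]
  8: obs=x cand={0,1} pick 0 [0->0 ok]
  9: obs=x cand={0,1} pick 0 [0->0 ok]
  10: obs=x cand={0,1} pick 0 [0->0 ok]
  11: obs=x cand={0,1} pick 0 [0->0 ok]
  12: obs=y cand={2} pick 2 [0->2 ok]
  13: obs=x cand={0,1} pick 1 [2->1 ok]
  14: obs=x cand={0,1} pick 1 [1->1 ok]
  15: obs=x cand={0,1} pick 1 [1->1 ok]
  16: obs=y cand={2} pick 2 [1->2 ok]
  17: obs=x cand={0,1} pick 0 [2->0 ok]
  18: obs=y cand={2} pick 2 [0->2 ok]
  19: obs=x cand={0,1} pick 1 [2->1 ok]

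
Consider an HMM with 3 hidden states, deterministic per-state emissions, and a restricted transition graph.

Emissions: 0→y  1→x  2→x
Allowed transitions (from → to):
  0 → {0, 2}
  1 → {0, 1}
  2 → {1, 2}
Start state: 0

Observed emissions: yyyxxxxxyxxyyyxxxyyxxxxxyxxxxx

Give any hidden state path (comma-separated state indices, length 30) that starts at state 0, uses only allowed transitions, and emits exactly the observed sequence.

0,0,0,2,2,2,2,1,0,2,1,0,0,0,2,2,1,0,0,2,2,1,1,1,0,2,2,2,2,1

  t0 'y' -> {0}, take 0 (start)
  t1 'y' -> {0}, take 0 (0->0 ok)
  t2 'y' -> {0}, take 0 (0->0 ok)
  t3 'x' -> {1,2}, take 2 (0->2 ok)
  t4 'x' -> {1,2}, take 2 (2->2 ok)
  t5 'x' -> {1,2}, take 2 (2->2 ok)
  t6 'x' -> {1,2}, take 2 (2->2 ok)
  t7 'x' -> {1,2}, take 1 (2->1 ok)
  t8 'y' -> {0}, take 0 (1->0 ok)
  t9 'x' -> {1,2}, take 2 (0->2 ok)
  t10 'x' -> {1,2}, take 1 (2->1 ok)
  t11 'y' -> {0}, take 0 (1->0 ok)
  t12 'y' -> {0}, take 0 (0->0 ok)
  t13 'y' -> {0}, take 0 (0->0 ok)
  t14 'x' -> {1,2}, take 2 (0->2 ok)
  t15 'x' -> {1,2}, take 2 (2->2 ok)
  t16 'x' -> {1,2}, take 1 (2->1 ok)
  t17 'y' -> {0}, take 0 (1->0 ok)
  t18 'y' -> {0}, take 0 (0->0 ok)
  t19 'x' -> {1,2}, take 2 (0->2 ok)
  t20 'x' -> {1,2}, take 2 (2->2 ok)
  t21 'x' -> {1,2}, take 1 (2->1 ok)
  t22 'x' -> {1,2}, take 1 (1->1 ok)
  t23 'x' -> {1,2}, take 1 (1->1 ok)
  t24 'y' -> {0}, take 0 (1->0 ok)
  t25 'x' -> {1,2}, take 2 (0->2 ok)
  t26 'x' -> {1,2}, take 2 (2->2 ok)
  t27 'x' -> {1,2}, take 2 (2->2 ok)
  t28 'x' -> {1,2}, take 2 (2->2 ok)
  t29 'x' -> {1,2}, take 1 (2->1 ok)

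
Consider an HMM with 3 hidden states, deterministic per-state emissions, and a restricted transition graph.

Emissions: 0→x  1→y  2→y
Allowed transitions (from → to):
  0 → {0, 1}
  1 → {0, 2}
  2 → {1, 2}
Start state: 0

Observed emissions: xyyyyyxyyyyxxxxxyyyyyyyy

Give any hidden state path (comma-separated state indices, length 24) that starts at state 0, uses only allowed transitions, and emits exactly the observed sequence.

0,1,2,2,2,1,0,1,2,2,1,0,0,0,0,0,1,2,2,2,2,2,1,2

  0: obs=x cand={0} pick 0 [start]
  1: obs=y cand={1,2} pick 1 [0->1 ok]
  2: obs=y cand={1,2} pick 2 [1->2 ok]
  3: obs=y cand={1,2} pick 2 [2->2 ok]
  4: obs=y cand={1,2} pick 2 [2->2 ok]
  5: obs=y cand={1,2} pick 1 [2->1 ok]
  6: obs=x cand={0} pick 0 [1->0 ok]
  7: obs=y cand={1,2} pick 1 [0->1 ok]
  8: obs=y cand={1,2} pick 2 [1->2 ok]
  9: obs=y cand={1,2} pick 2 [2->2 ok]
  10: obs=y cand={1,2} pick 1 [2->1 ok]
  11: obs=x cand={0} pick 0 [1->0 ok]
  12: obs=x cand={0} pick 0 [0->0 ok]
  13: obs=x cand={0} pick 0 [0->0 ok]
  14: obs=x cand={0} pick 0 [0->0 ok]
  15: obs=x cand={0} pick 0 [0->0 ok]
  16: obs=y cand={1,2} pick 1 [0->1 ok]
  17: obs=y cand={1,2} pick 2 [1->2 ok]
  18: obs=y cand={1,2} pick 2 [2->2 ok]
  19: obs=y cand={1,2} pick 2 [2->2 ok]
  20: obs=y cand={1,2} pick 2 [2->2 ok]
  21: obs=y cand={1,2} pick 2 [2->2 ok]
  22: obs=y cand={1,2} pick 1 [2->1 ok]
  23: obs=y cand={1,2} pick 2 [1->2 ok]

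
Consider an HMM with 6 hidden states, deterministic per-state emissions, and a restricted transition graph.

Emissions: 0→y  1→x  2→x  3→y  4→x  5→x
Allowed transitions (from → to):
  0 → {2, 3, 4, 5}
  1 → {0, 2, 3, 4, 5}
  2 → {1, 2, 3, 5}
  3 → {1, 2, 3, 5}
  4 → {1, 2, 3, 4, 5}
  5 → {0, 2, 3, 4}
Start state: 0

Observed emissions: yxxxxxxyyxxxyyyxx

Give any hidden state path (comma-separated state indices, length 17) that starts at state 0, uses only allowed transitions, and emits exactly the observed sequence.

0,5,4,2,2,5,4,3,3,2,2,1,0,3,3,1,5

  [0] y  {0,3}  => 0  start
  [1] x  {1,2,4,5}  => 5  0->5 ok
  [2] x  {1,2,4,5}  => 4  5->4 ok
  [3] x  {1,2,4,5}  => 2  4->2 ok
  [4] x  {1,2,4,5}  => 2  2->2 ok
  [5] x  {1,2,4,5}  => 5  2->5 ok
  [6] x  {1,2,4,5}  => 4  5->4 ok
  [7] y  {0,3}  => 3  4->3 ok
  [8] y  {0,3}  => 3  3->3 ok
  [9] x  {1,2,4,5}  => 2  3->2 ok
  [10] x  {1,2,4,5}  => 2  2->2 ok
  [11] x  {1,2,4,5}  => 1  2->1 ok
  [12] y  {0,3}  => 0  1->0 ok
  [13] y  {0,3}  => 3  0->3 ok
  [14] y  {0,3}  => 3  3->3 ok
  [15] x  {1,2,4,5}  => 1  3->1 ok
  [16] x  {1,2,4,5}  => 5  1->5 ok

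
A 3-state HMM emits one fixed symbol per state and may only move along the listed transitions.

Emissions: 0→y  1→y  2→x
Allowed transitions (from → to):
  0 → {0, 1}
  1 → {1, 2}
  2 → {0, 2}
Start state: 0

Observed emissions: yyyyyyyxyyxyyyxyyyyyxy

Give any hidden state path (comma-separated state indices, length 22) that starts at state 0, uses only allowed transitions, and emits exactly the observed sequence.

0,0,0,0,0,0,1,2,0,1,2,0,0,1,2,0,1,1,1,1,2,0

  pos 0: y in {0,1}, choose 0; start
  pos 1: y in {0,1}, choose 0; 0->0 ok
  pos 2: y in {0,1}, choose 0; 0->0 ok
  pos 3: y in {0,1}, choose 0; 0->0 ok
  pos 4: y in {0,1}, choose 0; 0->0 ok
  pos 5: y in {0,1}, choose 0; 0->0 ok
  pos 6: y in {0,1}, choose 1; 0->1 ok
  pos 7: x in {2}, choose 2; 1->2 ok
  pos 8: y in {0,1}, choose 0; 2->0 ok
  pos 9: y in {0,1}, choose 1; 0->1 ok
  pos 10: x in {2}, choose 2; 1->2 ok
  pos 11: y in {0,1}, choose 0; 2->0 ok
  pos 12: y in {0,1}, choose 0; 0->0 ok
  pos 13: y in {0,1}, choose 1; 0->1 ok
  pos 14: x in {2}, choose 2; 1->2 ok
  pos 15: y in {0,1}, choose 0; 2->0 ok
  pos 16: y in {0,1}, choose 1; 0->1 ok
  pos 17: y in {0,1}, choose 1; 1->1 ok
  pos 18: y in {0,1}, choose 1; 1->1 ok
  pos 19: y in {0,1}, choose 1; 1->1 ok
  pos 20: x in {2}, choose 2; 1->2 ok
  pos 21: y in {0,1}, choose 0; 2->0 ok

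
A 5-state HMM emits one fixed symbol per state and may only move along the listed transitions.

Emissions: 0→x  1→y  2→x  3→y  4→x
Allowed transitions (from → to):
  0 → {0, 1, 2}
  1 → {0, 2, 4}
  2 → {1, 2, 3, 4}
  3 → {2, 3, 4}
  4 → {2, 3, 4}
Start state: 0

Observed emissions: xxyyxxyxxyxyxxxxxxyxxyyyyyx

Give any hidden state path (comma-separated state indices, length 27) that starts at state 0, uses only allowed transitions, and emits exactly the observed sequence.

0,2,3,3,4,4,3,4,2,1,2,3,4,2,2,4,4,4,3,4,2,3,3,3,3,3,4

  t0 'x' -> {0,2,4}, take 0 (start)
  t1 'x' -> {0,2,4}, take 2 (0->2 ok)
  t2 'y' -> {1,3}, take 3 (2->3 ok)
  t3 'y' -> {1,3}, take 3 (3->3 ok)
  t4 'x' -> {0,2,4}, take 4 (3->4 ok)
  t5 'x' -> {0,2,4}, take 4 (4->4 ok)
  t6 'y' -> {1,3}, take 3 (4->3 ok)
  t7 'x' -> {0,2,4}, take 4 (3->4 ok)
  t8 'x' -> {0,2,4}, take 2 (4->2 ok)
  t9 'y' -> {1,3}, take 1 (2->1 ok)
  t10 'x' -> {0,2,4}, take 2 (1->2 ok)
  t11 'y' -> {1,3}, take 3 (2->3 ok)
  t12 'x' -> {0,2,4}, take 4 (3->4 ok)
  t13 'x' -> {0,2,4}, take 2 (4->2 ok)
  t14 'x' -> {0,2,4}, take 2 (2->2 ok)
  t15 'x' -> {0,2,4}, take 4 (2->4 ok)
  t16 'x' -> {0,2,4}, take 4 (4->4 ok)
  t17 'x' -> {0,2,4}, take 4 (4->4 ok)
  t18 'y' -> {1,3}, take 3 (4->3 ok)
  t19 'x' -> {0,2,4}, take 4 (3->4 ok)
  t20 'x' -> {0,2,4}, take 2 (4->2 ok)
  t21 'y' -> {1,3}, take 3 (2->3 ok)
  t22 'y' -> {1,3}, take 3 (3->3 ok)
  t23 'y' -> {1,3}, take 3 (3->3 ok)
  t24 'y' -> {1,3}, take 3 (3->3 ok)
  t25 'y' -> {1,3}, take 3 (3->3 ok)
  t26 'x' -> {0,2,4}, take 4 (3->4 ok)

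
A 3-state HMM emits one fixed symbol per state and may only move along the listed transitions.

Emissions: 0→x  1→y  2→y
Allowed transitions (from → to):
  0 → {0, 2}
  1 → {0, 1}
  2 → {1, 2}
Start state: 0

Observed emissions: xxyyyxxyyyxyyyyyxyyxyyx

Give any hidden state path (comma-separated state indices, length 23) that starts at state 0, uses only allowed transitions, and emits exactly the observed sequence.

0,0,2,2,1,0,0,2,2,1,0,2,2,2,1,1,0,2,1,0,2,1,0

  [0] x  {0}  => 0  start
  [1] x  {0}  => 0  0->0 ok
  [2] y  {1,2}  => 2  0->2 ok
  [3] y  {1,2}  => 2  2->2 ok
  [4] y  {1,2}  => 1  2->1 ok
  [5] x  {0}  => 0  1->0 ok
  [6] x  {0}  => 0  0->0 ok
  [7] y  {1,2}  => 2  0->2 ok
  [8] y  {1,2}  => 2  2->2 ok
  [9] y  {1,2}  => 1  2->1 ok
  [10] x  {0}  => 0  1->0 ok
  [11] y  {1,2}  => 2  0->2 ok
  [12] y  {1,2}  => 2  2->2 ok
  [13] y  {1,2}  => 2  2->2 ok
  [14] y  {1,2}  => 1  2->1 ok
  [15] y  {1,2}  => 1  1->1 ok
  [16] x  {0}  => 0  1->0 ok
  [17] y  {1,2}  => 2  0->2 ok
  [18] y  {1,2}  => 1  2->1 ok
  [19] x  {0}  => 0  1->0 ok
  [20] y  {1,2}  => 2  0->2 ok
  [21] y  {1,2}  => 1  2->1 ok
  [22] x  {0}  => 0  1->0 ok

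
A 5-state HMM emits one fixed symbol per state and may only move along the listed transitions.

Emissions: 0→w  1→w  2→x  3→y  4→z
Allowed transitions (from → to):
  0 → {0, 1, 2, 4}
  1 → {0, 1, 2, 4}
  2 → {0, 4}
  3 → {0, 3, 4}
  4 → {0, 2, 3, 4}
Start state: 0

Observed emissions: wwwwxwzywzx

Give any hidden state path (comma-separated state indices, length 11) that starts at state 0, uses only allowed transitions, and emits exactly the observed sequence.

  t0 'w' -> {0,1}, take 0 (start)
  t1 'w' -> {0,1}, take 1 (0->1 ok)
  t2 'w' -> {0,1}, take 0 (1->0 ok)
  t3 'w' -> {0,1}, take 0 (0->0 ok)
  t4 'x' -> {2}, take 2 (0->2 ok)
  t5 'w' -> {0,1}, take 0 (2->0 ok)
  t6 'z' -> {4}, take 4 (0->4 ok)
  t7 'y' -> {3}, take 3 (4->3 ok)
  t8 'w' -> {0,1}, take 0 (3->0 ok)
  t9 'z' -> {4}, take 4 (0->4 ok)
  t10 'x' -> {2}, take 2 (4->2 ok)

0,1,0,0,2,0,4,3,0,4,2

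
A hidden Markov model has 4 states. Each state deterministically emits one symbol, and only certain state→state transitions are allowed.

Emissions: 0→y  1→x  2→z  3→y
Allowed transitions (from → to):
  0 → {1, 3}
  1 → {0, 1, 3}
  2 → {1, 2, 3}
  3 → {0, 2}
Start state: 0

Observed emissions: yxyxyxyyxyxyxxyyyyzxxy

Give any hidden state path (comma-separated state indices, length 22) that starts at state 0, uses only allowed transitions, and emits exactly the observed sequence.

  0: obs=y cand={0,3} pick 0 [start]
  1: obs=x cand={1} pick 1 [0->1 ok]
  2: obs=y cand={0,3} pick 0 [1->0 ok]
  3: obs=x cand={1} pick 1 [0->1 ok]
  4: obs=y cand={0,3} pick 0 [1->0 ok]
  5: obs=x cand={1} pick 1 [0->1 ok]
  6: obs=y cand={0,3} pick 3 [1->3 ok]
  7: obs=y cand={0,3} pick 0 [3->0 ok]
  8: obs=x cand={1} pick 1 [0->1 ok]
  9: obs=y cand={0,3} pick 0 [1->0 ok]
  10: obs=x cand={1} pick 1 [0->1 ok]
  11: obs=y cand={0,3} pick 0 [1->0 ok]
  12: obs=x cand={1} pick 1 [0->1 ok]
  13: obs=x cand={1} pick 1 [1->1 ok]
  14: obs=y cand={0,3} pick 0 [1->0 ok]
  15: obs=y cand={0,3} pick 3 [0->3 ok]
  16: obs=y cand={0,3} pick 0 [3->0 ok]
  17: obs=y cand={0,3} pick 3 [0->3 ok]
  18: obs=z cand={2} pick 2 [3->2 ok]
  19: obs=x cand={1} pick 1 [2->1 ok]
  20: obs=x cand={1} pick 1 [1->1 ok]
  21: obs=y cand={0,3} pick 3 [1->3 ok]

0,1,0,1,0,1,3,0,1,0,1,0,1,1,0,3,0,3,2,1,1,3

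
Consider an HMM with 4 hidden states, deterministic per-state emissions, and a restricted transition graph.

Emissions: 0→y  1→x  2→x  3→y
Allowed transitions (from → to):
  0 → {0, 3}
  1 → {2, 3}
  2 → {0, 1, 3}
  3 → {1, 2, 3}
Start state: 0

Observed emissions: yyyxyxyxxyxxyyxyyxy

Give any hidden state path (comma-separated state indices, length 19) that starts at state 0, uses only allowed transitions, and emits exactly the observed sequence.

0,0,3,1,3,2,3,1,2,3,2,1,3,3,1,3,3,1,3

  0: obs=y cand={0,3} pick 0 [start]
  1: obs=y cand={0,3} pick 0 [0->0 ok]
  2: obs=y cand={0,3} pick 3 [0->3 ok]
  3: obs=x cand={1,2} pick 1 [3->1 ok]
  4: obs=y cand={0,3} pick 3 [1->3 ok]
  5: obs=x cand={1,2} pick 2 [3->2 ok]
  6: obs=y cand={0,3} pick 3 [2->3 ok]
  7: obs=x cand={1,2} pick 1 [3->1 ok]
  8: obs=x cand={1,2} pick 2 [1->2 ok]
  9: obs=y cand={0,3} pick 3 [2->3 ok]
  10: obs=x cand={1,2} pick 2 [3->2 ok]
  11: obs=x cand={1,2} pick 1 [2->1 ok]
  12: obs=y cand={0,3} pick 3 [1->3 ok]
  13: obs=y cand={0,3} pick 3 [3->3 ok]
  14: obs=x cand={1,2} pick 1 [3->1 ok]
  15: obs=y cand={0,3} pick 3 [1->3 ok]
  16: obs=y cand={0,3} pick 3 [3->3 ok]
  17: obs=x cand={1,2} pick 1 [3->1 ok]
  18: obs=y cand={0,3} pick 3 [1->3 ok]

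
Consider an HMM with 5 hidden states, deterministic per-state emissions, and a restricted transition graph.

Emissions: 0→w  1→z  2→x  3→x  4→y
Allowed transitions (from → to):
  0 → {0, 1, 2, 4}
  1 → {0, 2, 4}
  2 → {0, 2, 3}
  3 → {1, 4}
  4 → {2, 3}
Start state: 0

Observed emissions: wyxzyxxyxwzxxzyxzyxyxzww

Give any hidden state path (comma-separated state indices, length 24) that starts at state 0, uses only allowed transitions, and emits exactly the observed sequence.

0,4,3,1,4,2,3,4,2,0,1,2,3,1,4,3,1,4,3,4,3,1,0,0

  t0 'w' -> {0}, take 0 (start)
  t1 'y' -> {4}, take 4 (0->4 ok)
  t2 'x' -> {2,3}, take 3 (4->3 ok)
  t3 'z' -> {1}, take 1 (3->1 ok)
  t4 'y' -> {4}, take 4 (1->4 ok)
  t5 'x' -> {2,3}, take 2 (4->2 ok)
  t6 'x' -> {2,3}, take 3 (2->3 ok)
  t7 'y' -> {4}, take 4 (3->4 ok)
  t8 'x' -> {2,3}, take 2 (4->2 ok)
  t9 'w' -> {0}, take 0 (2->0 ok)
  t10 'z' -> {1}, take 1 (0->1 ok)
  t11 'x' -> {2,3}, take 2 (1->2 ok)
  t12 'x' -> {2,3}, take 3 (2->3 ok)
  t13 'z' -> {1}, take 1 (3->1 ok)
  t14 'y' -> {4}, take 4 (1->4 ok)
  t15 'x' -> {2,3}, take 3 (4->3 ok)
  t16 'z' -> {1}, take 1 (3->1 ok)
  t17 'y' -> {4}, take 4 (1->4 ok)
  t18 'x' -> {2,3}, take 3 (4->3 ok)
  t19 'y' -> {4}, take 4 (3->4 ok)
  t20 'x' -> {2,3}, take 3 (4->3 ok)
  t21 'z' -> {1}, take 1 (3->1 ok)
  t22 'w' -> {0}, take 0 (1->0 ok)
  t23 'w' -> {0}, take 0 (0->0 ok)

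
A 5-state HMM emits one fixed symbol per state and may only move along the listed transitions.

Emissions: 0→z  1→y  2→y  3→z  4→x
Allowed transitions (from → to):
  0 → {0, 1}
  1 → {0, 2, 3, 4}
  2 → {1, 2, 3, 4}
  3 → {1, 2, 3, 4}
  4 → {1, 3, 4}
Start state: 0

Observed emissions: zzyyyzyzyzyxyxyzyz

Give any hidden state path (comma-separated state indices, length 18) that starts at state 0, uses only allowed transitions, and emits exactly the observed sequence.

  t0 'z' -> {0,3}, take 0 (start)
  t1 'z' -> {0,3}, take 0 (0->0 ok)
  t2 'y' -> {1,2}, take 1 (0->1 ok)
  t3 'y' -> {1,2}, take 2 (1->2 ok)
  t4 'y' -> {1,2}, take 1 (2->1 ok)
  t5 'z' -> {0,3}, take 0 (1->0 ok)
  t6 'y' -> {1,2}, take 1 (0->1 ok)
  t7 'z' -> {0,3}, take 0 (1->0 ok)
  t8 'y' -> {1,2}, take 1 (0->1 ok)
  t9 'z' -> {0,3}, take 3 (1->3 ok)
  t10 'y' -> {1,2}, take 2 (3->2 ok)
  t11 'x' -> {4}, take 4 (2->4 ok)
  t12 'y' -> {1,2}, take 1 (4->1 ok)
  t13 'x' -> {4}, take 4 (1->4 ok)
  t14 'y' -> {1,2}, take 1 (4->1 ok)
  t15 'z' -> {0,3}, take 0 (1->0 ok)
  t16 'y' -> {1,2}, take 1 (0->1 ok)
  t17 'z' -> {0,3}, take 3 (1->3 ok)

0,0,1,2,1,0,1,0,1,3,2,4,1,4,1,0,1,3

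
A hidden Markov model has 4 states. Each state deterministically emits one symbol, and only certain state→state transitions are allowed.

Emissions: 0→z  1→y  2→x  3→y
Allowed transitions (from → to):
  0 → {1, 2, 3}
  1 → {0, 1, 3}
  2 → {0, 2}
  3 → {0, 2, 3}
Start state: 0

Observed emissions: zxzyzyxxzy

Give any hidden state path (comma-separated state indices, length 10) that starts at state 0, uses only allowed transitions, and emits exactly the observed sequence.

  pos 0: z in {0}, choose 0; start
  pos 1: x in {2}, choose 2; 0->2 ok
  pos 2: z in {0}, choose 0; 2->0 ok
  pos 3: y in {1,3}, choose 1; 0->1 ok
  pos 4: z in {0}, choose 0; 1->0 ok
  pos 5: y in {1,3}, choose 3; 0->3 ok
  pos 6: x in {2}, choose 2; 3->2 ok
  pos 7: x in {2}, choose 2; 2->2 ok
  pos 8: z in {0}, choose 0; 2->0 ok
  pos 9: y in {1,3}, choose 3; 0->3 ok

0,2,0,1,0,3,2,2,0,3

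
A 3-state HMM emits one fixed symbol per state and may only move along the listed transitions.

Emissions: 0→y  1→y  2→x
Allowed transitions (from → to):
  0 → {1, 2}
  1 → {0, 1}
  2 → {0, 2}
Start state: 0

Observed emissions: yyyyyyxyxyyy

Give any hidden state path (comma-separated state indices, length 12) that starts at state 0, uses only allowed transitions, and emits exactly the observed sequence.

  t0 'y' -> {0,1}, take 0 (start)
  t1 'y' -> {0,1}, take 1 (0->1 ok)
  t2 'y' -> {0,1}, take 1 (1->1 ok)
  t3 'y' -> {0,1}, take 0 (1->0 ok)
  t4 'y' -> {0,1}, take 1 (0->1 ok)
  t5 'y' -> {0,1}, take 0 (1->0 ok)
  t6 'x' -> {2}, take 2 (0->2 ok)
  t7 'y' -> {0,1}, take 0 (2->0 ok)
  t8 'x' -> {2}, take 2 (0->2 ok)
  t9 'y' -> {0,1}, take 0 (2->0 ok)
  t10 'y' -> {0,1}, take 1 (0->1 ok)
  t11 'y' -> {0,1}, take 1 (1->1 ok)

0,1,1,0,1,0,2,0,2,0,1,1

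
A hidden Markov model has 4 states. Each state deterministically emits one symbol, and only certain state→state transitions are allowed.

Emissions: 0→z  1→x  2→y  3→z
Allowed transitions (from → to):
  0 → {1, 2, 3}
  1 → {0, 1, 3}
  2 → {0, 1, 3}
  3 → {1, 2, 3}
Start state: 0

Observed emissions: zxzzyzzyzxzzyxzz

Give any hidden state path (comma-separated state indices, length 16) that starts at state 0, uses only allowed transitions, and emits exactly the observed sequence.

0,1,3,3,2,3,3,2,0,1,3,3,2,1,0,3

  t0 'z' -> {0,3}, take 0 (start)
  t1 'x' -> {1}, take 1 (0->1 ok)
  t2 'z' -> {0,3}, take 3 (1->3 ok)
  t3 'z' -> {0,3}, take 3 (3->3 ok)
  t4 'y' -> {2}, take 2 (3->2 ok)
  t5 'z' -> {0,3}, take 3 (2->3 ok)
  t6 'z' -> {0,3}, take 3 (3->3 ok)
  t7 'y' -> {2}, take 2 (3->2 ok)
  t8 'z' -> {0,3}, take 0 (2->0 ok)
  t9 'x' -> {1}, take 1 (0->1 ok)
  t10 'z' -> {0,3}, take 3 (1->3 ok)
  t11 'z' -> {0,3}, take 3 (3->3 ok)
  t12 'y' -> {2}, take 2 (3->2 ok)
  t13 'x' -> {1}, take 1 (2->1 ok)
  t14 'z' -> {0,3}, take 0 (1->0 ok)
  t15 'z' -> {0,3}, take 3 (0->3 ok)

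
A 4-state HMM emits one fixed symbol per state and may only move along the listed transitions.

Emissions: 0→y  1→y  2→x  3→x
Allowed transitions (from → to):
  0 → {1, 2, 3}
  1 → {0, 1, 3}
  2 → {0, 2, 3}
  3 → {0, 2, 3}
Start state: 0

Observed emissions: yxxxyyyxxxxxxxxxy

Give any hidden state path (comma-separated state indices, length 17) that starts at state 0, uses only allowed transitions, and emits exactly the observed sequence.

  [0] y  {0,1}  => 0  start
  [1] x  {2,3}  => 2  0->2 ok
  [2] x  {2,3}  => 3  2->3 ok
  [3] x  {2,3}  => 3  3->3 ok
  [4] y  {0,1}  => 0  3->0 ok
  [5] y  {0,1}  => 1  0->1 ok
  [6] y  {0,1}  => 0  1->0 ok
  [7] x  {2,3}  => 3  0->3 ok
  [8] x  {2,3}  => 2  3->2 ok
  [9] x  {2,3}  => 3  2->3 ok
  [10] x  {2,3}  => 3  3->3 ok
  [11] x  {2,3}  => 2  3->2 ok
  [12] x  {2,3}  => 3  2->3 ok
  [13] x  {2,3}  => 2  3->2 ok
  [14] x  {2,3}  => 2  2->2 ok
  [15] x  {2,3}  => 2  2->2 ok
  [16] y  {0,1}  => 0  2->0 ok

0,2,3,3,0,1,0,3,2,3,3,2,3,2,2,2,0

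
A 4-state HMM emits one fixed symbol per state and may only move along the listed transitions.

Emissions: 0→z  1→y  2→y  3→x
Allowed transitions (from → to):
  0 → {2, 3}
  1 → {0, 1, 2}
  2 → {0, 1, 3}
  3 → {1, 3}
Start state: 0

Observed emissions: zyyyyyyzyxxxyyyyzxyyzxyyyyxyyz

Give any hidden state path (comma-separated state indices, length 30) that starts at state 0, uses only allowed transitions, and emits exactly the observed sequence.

0,2,1,1,1,2,1,0,2,3,3,3,1,1,2,1,0,3,1,2,0,3,1,1,1,2,3,1,2,0

  pos 0: z in {0}, choose 0; start
  pos 1: y in {1,2}, choose 2; 0->2 ok
  pos 2: y in {1,2}, choose 1; 2->1 ok
  pos 3: y in {1,2}, choose 1; 1->1 ok
  pos 4: y in {1,2}, choose 1; 1->1 ok
  pos 5: y in {1,2}, choose 2; 1->2 ok
  pos 6: y in {1,2}, choose 1; 2->1 ok
  pos 7: z in {0}, choose 0; 1->0 ok
  pos 8: y in {1,2}, choose 2; 0->2 ok
  pos 9: x in {3}, choose 3; 2->3 ok
  pos 10: x in {3}, choose 3; 3->3 ok
  pos 11: x in {3}, choose 3; 3->3 ok
  pos 12: y in {1,2}, choose 1; 3->1 ok
  pos 13: y in {1,2}, choose 1; 1->1 ok
  pos 14: y in {1,2}, choose 2; 1->2 ok
  pos 15: y in {1,2}, choose 1; 2->1 ok
  pos 16: z in {0}, choose 0; 1->0 ok
  pos 17: x in {3}, choose 3; 0->3 ok
  pos 18: y in {1,2}, choose 1; 3->1 ok
  pos 19: y in {1,2}, choose 2; 1->2 ok
  pos 20: z in {0}, choose 0; 2->0 ok
  pos 21: x in {3}, choose 3; 0->3 ok
  pos 22: y in {1,2}, choose 1; 3->1 ok
  pos 23: y in {1,2}, choose 1; 1->1 ok
  pos 24: y in {1,2}, choose 1; 1->1 ok
  pos 25: y in {1,2}, choose 2; 1->2 ok
  pos 26: x in {3}, choose 3; 2->3 ok
  pos 27: y in {1,2}, choose 1; 3->1 ok
  pos 28: y in {1,2}, choose 2; 1->2 ok
  pos 29: z in {0}, choose 0; 2->0 ok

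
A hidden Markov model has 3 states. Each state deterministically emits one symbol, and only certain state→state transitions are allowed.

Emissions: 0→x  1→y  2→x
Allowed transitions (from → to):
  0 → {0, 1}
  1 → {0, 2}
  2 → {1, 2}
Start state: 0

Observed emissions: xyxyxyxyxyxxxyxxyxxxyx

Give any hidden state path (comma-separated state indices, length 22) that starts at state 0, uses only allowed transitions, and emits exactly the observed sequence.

  0: obs=x cand={0,2} pick 0 [start]
  1: obs=y cand={1} pick 1 [0->1 ok]
  2: obs=x cand={0,2} pick 0 [1->0 ok]
  3: obs=y cand={1} pick 1 [0->1 ok]
  4: obs=x cand={0,2} pick 0 [1->0 ok]
  5: obs=y cand={1} pick 1 [0->1 ok]
  6: obs=x cand={0,2} pick 2 [1->2 ok]
  7: obs=y cand={1} pick 1 [2->1 ok]
  8: obs=x cand={0,2} pick 2 [1->2 ok]
  9: obs=y cand={1} pick 1 [2->1 ok]
  10: obs=x cand={0,2} pick 2 [1->2 ok]
  11: obs=x cand={0,2} pick 2 [2->2 ok]
  12: obs=x cand={0,2} pick 2 [2->2 ok]
  13: obs=y cand={1} pick 1 [2->1 ok]
  14: obs=x cand={0,2} pick 2 [1->2 ok]
  15: obs=x cand={0,2} pick 2 [2->2 ok]
  16: obs=y cand={1} pick 1 [2->1 ok]
  17: obs=x cand={0,2} pick 0 [1->0 ok]
  18: obs=x cand={0,2} pick 0 [0->0 ok]
  19: obs=x cand={0,2} pick 0 [0->0 ok]
  20: obs=y cand={1} pick 1 [0->1 ok]
  21: obs=x cand={0,2} pick 2 [1->2 ok]

0,1,0,1,0,1,2,1,2,1,2,2,2,1,2,2,1,0,0,0,1,2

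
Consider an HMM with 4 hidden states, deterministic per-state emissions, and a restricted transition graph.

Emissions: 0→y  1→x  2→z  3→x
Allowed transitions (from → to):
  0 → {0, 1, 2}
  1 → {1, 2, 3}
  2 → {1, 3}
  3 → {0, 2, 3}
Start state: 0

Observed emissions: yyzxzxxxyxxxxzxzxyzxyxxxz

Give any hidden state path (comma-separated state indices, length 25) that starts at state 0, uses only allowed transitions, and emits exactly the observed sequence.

0,0,2,3,2,3,3,3,0,1,3,3,3,2,1,2,3,0,2,3,0,1,1,3,2

  0: obs=y cand={0} pick 0 [start]
  1: obs=y cand={0} pick 0 [0->0 ok]
  2: obs=z cand={2} pick 2 [0->2 ok]
  3: obs=x cand={1,3} pick 3 [2->3 ok]
  4: obs=z cand={2} pick 2 [3->2 ok]
  5: obs=x cand={1,3} pick 3 [2->3 ok]
  6: obs=x cand={1,3} pick 3 [3->3 ok]
  7: obs=x cand={1,3} pick 3 [3->3 ok]
  8: obs=y cand={0} pick 0 [3->0 ok]
  9: obs=x cand={1,3} pick 1 [0->1 ok]
  10: obs=x cand={1,3} pick 3 [1->3 ok]
  11: obs=x cand={1,3} pick 3 [3->3 ok]
  12: obs=x cand={1,3} pick 3 [3->3 ok]
  13: obs=z cand={2} pick 2 [3->2 ok]
  14: obs=x cand={1,3} pick 1 [2->1 ok]
  15: obs=z cand={2} pick 2 [1->2 ok]
  16: obs=x cand={1,3} pick 3 [2->3 ok]
  17: obs=y cand={0} pick 0 [3->0 ok]
  18: obs=z cand={2} pick 2 [0->2 ok]
  19: obs=x cand={1,3} pick 3 [2->3 ok]
  20: obs=y cand={0} pick 0 [3->0 ok]
  21: obs=x cand={1,3} pick 1 [0->1 ok]
  22: obs=x cand={1,3} pick 1 [1->1 ok]
  23: obs=x cand={1,3} pick 3 [1->3 ok]
  24: obs=z cand={2} pick 2 [3->2 ok]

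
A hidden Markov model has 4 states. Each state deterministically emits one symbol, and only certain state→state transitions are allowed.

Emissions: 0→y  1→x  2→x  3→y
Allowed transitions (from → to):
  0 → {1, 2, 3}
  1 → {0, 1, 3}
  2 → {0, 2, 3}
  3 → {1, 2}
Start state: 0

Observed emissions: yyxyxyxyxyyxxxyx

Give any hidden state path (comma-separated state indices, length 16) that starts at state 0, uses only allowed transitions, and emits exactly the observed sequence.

0,3,2,3,1,0,2,0,2,0,3,2,2,2,3,2

  t0 'y' -> {0,3}, take 0 (start)
  t1 'y' -> {0,3}, take 3 (0->3 ok)
  t2 'x' -> {1,2}, take 2 (3->2 ok)
  t3 'y' -> {0,3}, take 3 (2->3 ok)
  t4 'x' -> {1,2}, take 1 (3->1 ok)
  t5 'y' -> {0,3}, take 0 (1->0 ok)
  t6 'x' -> {1,2}, take 2 (0->2 ok)
  t7 'y' -> {0,3}, take 0 (2->0 ok)
  t8 'x' -> {1,2}, take 2 (0->2 ok)
  t9 'y' -> {0,3}, take 0 (2->0 ok)
  t10 'y' -> {0,3}, take 3 (0->3 ok)
  t11 'x' -> {1,2}, take 2 (3->2 ok)
  t12 'x' -> {1,2}, take 2 (2->2 ok)
  t13 'x' -> {1,2}, take 2 (2->2 ok)
  t14 'y' -> {0,3}, take 3 (2->3 ok)
  t15 'x' -> {1,2}, take 2 (3->2 ok)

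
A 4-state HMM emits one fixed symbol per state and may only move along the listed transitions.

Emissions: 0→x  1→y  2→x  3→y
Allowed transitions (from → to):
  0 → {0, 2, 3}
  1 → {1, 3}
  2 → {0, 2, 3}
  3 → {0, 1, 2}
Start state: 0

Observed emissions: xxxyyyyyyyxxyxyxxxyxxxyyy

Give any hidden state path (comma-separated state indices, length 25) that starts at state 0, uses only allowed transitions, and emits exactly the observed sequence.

0,2,2,3,1,1,1,3,1,3,0,2,3,0,3,0,0,2,3,2,0,0,3,1,1

  0: obs=x cand={0,2} pick 0 [start]
  1: obs=x cand={0,2} pick 2 [0->2 ok]
  2: obs=x cand={0,2} pick 2 [2->2 ok]
  3: obs=y cand={1,3} pick 3 [2->3 ok]
  4: obs=y cand={1,3} pick 1 [3->1 ok]
  5: obs=y cand={1,3} pick 1 [1->1 ok]
  6: obs=y cand={1,3} pick 1 [1->1 ok]
  7: obs=y cand={1,3} pick 3 [1->3 ok]
  8: obs=y cand={1,3} pick 1 [3->1 ok]
  9: obs=y cand={1,3} pick 3 [1->3 ok]
  10: obs=x cand={0,2} pick 0 [3->0 ok]
  11: obs=x cand={0,2} pick 2 [0->2 ok]
  12: obs=y cand={1,3} pick 3 [2->3 ok]
  13: obs=x cand={0,2} pick 0 [3->0 ok]
  14: obs=y cand={1,3} pick 3 [0->3 ok]
  15: obs=x cand={0,2} pick 0 [3->0 ok]
  16: obs=x cand={0,2} pick 0 [0->0 ok]
  17: obs=x cand={0,2} pick 2 [0->2 ok]
  18: obs=y cand={1,3} pick 3 [2->3 ok]
  19: obs=x cand={0,2} pick 2 [3->2 ok]
  20: obs=x cand={0,2} pick 0 [2->0 ok]
  21: obs=x cand={0,2} pick 0 [0->0 ok]
  22: obs=y cand={1,3} pick 3 [0->3 ok]
  23: obs=y cand={1,3} pick 1 [3->1 ok]
  24: obs=y cand={1,3} pick 1 [1->1 ok]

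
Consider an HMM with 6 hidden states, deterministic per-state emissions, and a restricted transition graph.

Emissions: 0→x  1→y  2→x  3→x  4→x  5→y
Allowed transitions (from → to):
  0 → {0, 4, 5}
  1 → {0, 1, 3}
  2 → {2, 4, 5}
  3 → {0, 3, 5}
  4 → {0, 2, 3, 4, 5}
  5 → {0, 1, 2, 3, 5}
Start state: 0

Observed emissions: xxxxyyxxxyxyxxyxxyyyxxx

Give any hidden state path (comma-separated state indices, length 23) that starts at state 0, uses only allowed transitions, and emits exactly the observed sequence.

0,0,4,0,5,5,0,4,4,5,3,5,2,4,5,0,0,5,1,1,3,3,3

  pos 0: x in {0,2,3,4}, choose 0; start
  pos 1: x in {0,2,3,4}, choose 0; 0->0 ok
  pos 2: x in {0,2,3,4}, choose 4; 0->4 ok
  pos 3: x in {0,2,3,4}, choose 0; 4->0 ok
  pos 4: y in {1,5}, choose 5; 0->5 ok
  pos 5: y in {1,5}, choose 5; 5->5 ok
  pos 6: x in {0,2,3,4}, choose 0; 5->0 ok
  pos 7: x in {0,2,3,4}, choose 4; 0->4 ok
  pos 8: x in {0,2,3,4}, choose 4; 4->4 ok
  pos 9: y in {1,5}, choose 5; 4->5 ok
  pos 10: x in {0,2,3,4}, choose 3; 5->3 ok
  pos 11: y in {1,5}, choose 5; 3->5 ok
  pos 12: x in {0,2,3,4}, choose 2; 5->2 ok
  pos 13: x in {0,2,3,4}, choose 4; 2->4 ok
  pos 14: y in {1,5}, choose 5; 4->5 ok
  pos 15: x in {0,2,3,4}, choose 0; 5->0 ok
  pos 16: x in {0,2,3,4}, choose 0; 0->0 ok
  pos 17: y in {1,5}, choose 5; 0->5 ok
  pos 18: y in {1,5}, choose 1; 5->1 ok
  pos 19: y in {1,5}, choose 1; 1->1 ok
  pos 20: x in {0,2,3,4}, choose 3; 1->3 ok
  pos 21: x in {0,2,3,4}, choose 3; 3->3 ok
  pos 22: x in {0,2,3,4}, choose 3; 3->3 ok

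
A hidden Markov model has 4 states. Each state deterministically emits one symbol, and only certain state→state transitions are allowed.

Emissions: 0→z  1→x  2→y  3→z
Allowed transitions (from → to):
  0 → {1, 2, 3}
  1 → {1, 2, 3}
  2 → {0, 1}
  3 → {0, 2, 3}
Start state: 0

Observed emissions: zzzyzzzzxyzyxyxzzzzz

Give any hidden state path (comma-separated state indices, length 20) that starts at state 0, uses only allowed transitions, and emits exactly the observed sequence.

0,3,3,2,0,3,3,0,1,2,0,2,1,2,1,3,3,3,3,0

  [0] z  {0,3}  => 0  start
  [1] z  {0,3}  => 3  0->3 ok
  [2] z  {0,3}  => 3  3->3 ok
  [3] y  {2}  => 2  3->2 ok
  [4] z  {0,3}  => 0  2->0 ok
  [5] z  {0,3}  => 3  0->3 ok
  [6] z  {0,3}  => 3  3->3 ok
  [7] z  {0,3}  => 0  3->0 ok
  [8] x  {1}  => 1  0->1 ok
  [9] y  {2}  => 2  1->2 ok
  [10] z  {0,3}  => 0  2->0 ok
  [11] y  {2}  => 2  0->2 ok
  [12] x  {1}  => 1  2->1 ok
  [13] y  {2}  => 2  1->2 ok
  [14] x  {1}  => 1  2->1 ok
  [15] z  {0,3}  => 3  1->3 ok
  [16] z  {0,3}  => 3  3->3 ok
  [17] z  {0,3}  => 3  3->3 ok
  [18] z  {0,3}  => 3  3->3 ok
  [19] z  {0,3}  => 0  3->0 ok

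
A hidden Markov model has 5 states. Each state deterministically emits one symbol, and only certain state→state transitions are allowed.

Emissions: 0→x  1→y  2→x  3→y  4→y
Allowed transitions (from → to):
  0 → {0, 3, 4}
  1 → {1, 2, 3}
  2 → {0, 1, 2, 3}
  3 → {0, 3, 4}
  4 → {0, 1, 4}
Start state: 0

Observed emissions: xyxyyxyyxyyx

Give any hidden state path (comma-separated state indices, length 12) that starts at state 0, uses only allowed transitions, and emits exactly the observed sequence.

0,3,0,3,3,0,4,4,0,3,4,0

  pos 0: x in {0,2}, choose 0; start
  pos 1: y in {1,3,4}, choose 3; 0->3 ok
  pos 2: x in {0,2}, choose 0; 3->0 ok
  pos 3: y in {1,3,4}, choose 3; 0->3 ok
  pos 4: y in {1,3,4}, choose 3; 3->3 ok
  pos 5: x in {0,2}, choose 0; 3->0 ok
  pos 6: y in {1,3,4}, choose 4; 0->4 ok
  pos 7: y in {1,3,4}, choose 4; 4->4 ok
  pos 8: x in {0,2}, choose 0; 4->0 ok
  pos 9: y in {1,3,4}, choose 3; 0->3 ok
  pos 10: y in {1,3,4}, choose 4; 3->4 ok
  pos 11: x in {0,2}, choose 0; 4->0 ok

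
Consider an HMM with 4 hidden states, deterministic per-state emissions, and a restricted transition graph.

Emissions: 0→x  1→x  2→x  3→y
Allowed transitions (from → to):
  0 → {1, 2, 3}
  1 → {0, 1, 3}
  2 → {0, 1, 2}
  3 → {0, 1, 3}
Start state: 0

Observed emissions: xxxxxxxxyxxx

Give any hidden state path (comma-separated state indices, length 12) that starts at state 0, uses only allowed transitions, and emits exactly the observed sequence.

0,1,1,1,0,2,2,0,3,0,2,1

  0: obs=x cand={0,1,2} pick 0 [start]
  1: obs=x cand={0,1,2} pick 1 [0->1 ok]
  2: obs=x cand={0,1,2} pick 1 [1->1 ok]
  3: obs=x cand={0,1,2} pick 1 [1->1 ok]
  4: obs=x cand={0,1,2} pick 0 [1->0 ok]
  5: obs=x cand={0,1,2} pick 2 [0->2 ok]
  6: obs=x cand={0,1,2} pick 2 [2->2 ok]
  7: obs=x cand={0,1,2} pick 0 [2->0 ok]
  8: obs=y cand={3} pick 3 [0->3 ok]
  9: obs=x cand={0,1,2} pick 0 [3->0 ok]
  10: obs=x cand={0,1,2} pick 2 [0->2 ok]
  11: obs=x cand={0,1,2} pick 1 [2->1 ok]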